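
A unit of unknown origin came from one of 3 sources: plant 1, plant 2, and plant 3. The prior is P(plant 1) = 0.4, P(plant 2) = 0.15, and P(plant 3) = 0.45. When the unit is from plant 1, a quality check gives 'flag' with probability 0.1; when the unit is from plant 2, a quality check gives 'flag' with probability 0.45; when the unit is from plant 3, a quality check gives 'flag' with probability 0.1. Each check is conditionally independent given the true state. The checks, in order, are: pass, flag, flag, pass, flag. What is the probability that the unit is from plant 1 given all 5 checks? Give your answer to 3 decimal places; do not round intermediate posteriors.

0.067

Apply Bayes' rule sequentially, carrying P(plant 1) forward.
After 'pass': normaliser = 0.9·0.4000 + 0.55·0.1500 + 0.9·0.4500; P(plant 1) ≈ 0.4248, P(plant 2) ≈ 0.0973, P(plant 3) ≈ 0.4779
After 'flag': normaliser = 0.1·0.4248 + 0.45·0.0973 + 0.1·0.4779; P(plant 1) ≈ 0.3168, P(plant 2) ≈ 0.3267, P(plant 3) ≈ 0.3564
After 'flag': normaliser = 0.1·0.3168 + 0.45·0.3267 + 0.1·0.3564; P(plant 1) ≈ 0.1478, P(plant 2) ≈ 0.6859, P(plant 3) ≈ 0.1663
After 'pass': normaliser = 0.9·0.1478 + 0.55·0.6859 + 0.9·0.1663; P(plant 1) ≈ 0.2016, P(plant 2) ≈ 0.5717, P(plant 3) ≈ 0.2268
After 'flag': normaliser = 0.1·0.2016 + 0.45·0.5717 + 0.1·0.2268; P(plant 1) ≈ 0.0672, P(plant 2) ≈ 0.8573, P(plant 3) ≈ 0.0756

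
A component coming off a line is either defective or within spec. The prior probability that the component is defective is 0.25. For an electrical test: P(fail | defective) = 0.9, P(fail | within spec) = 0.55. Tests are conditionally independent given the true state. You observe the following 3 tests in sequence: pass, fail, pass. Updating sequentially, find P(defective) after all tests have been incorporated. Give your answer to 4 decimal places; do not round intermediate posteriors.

0.0262

After 'pass': P(defective) = 0.1·0.2500 / (0.1·0.2500 + 0.45·0.7500) ≈ 0.0690
After 'fail': P(defective) = 0.9·0.0690 / (0.9·0.0690 + 0.55·0.9310) ≈ 0.1081
After 'pass': P(defective) = 0.1·0.1081 / (0.1·0.1081 + 0.45·0.8919) ≈ 0.0262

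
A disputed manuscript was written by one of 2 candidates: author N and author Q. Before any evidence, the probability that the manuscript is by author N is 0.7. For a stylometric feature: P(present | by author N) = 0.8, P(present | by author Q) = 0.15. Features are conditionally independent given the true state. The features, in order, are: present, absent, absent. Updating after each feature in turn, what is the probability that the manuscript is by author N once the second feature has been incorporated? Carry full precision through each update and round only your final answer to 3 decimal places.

0.745

After 'present': P(author N) = 0.8·0.7000 / (0.8·0.7000 + 0.15·0.3000) ≈ 0.9256
After 'absent': P(author N) = 0.2·0.9256 / (0.2·0.9256 + 0.85·0.0744) ≈ 0.7454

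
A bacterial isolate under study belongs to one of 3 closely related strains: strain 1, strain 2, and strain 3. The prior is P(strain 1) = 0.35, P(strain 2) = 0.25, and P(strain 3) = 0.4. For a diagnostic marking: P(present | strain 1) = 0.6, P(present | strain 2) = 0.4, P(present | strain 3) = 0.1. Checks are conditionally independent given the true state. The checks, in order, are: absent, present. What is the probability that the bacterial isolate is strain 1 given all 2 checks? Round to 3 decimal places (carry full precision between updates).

Apply Bayes' rule sequentially, carrying P(strain 1) forward.
After 'absent': normaliser = 0.4·0.3500 + 0.6·0.2500 + 0.9·0.4000; P(strain 1) ≈ 0.2154, P(strain 2) ≈ 0.2308, P(strain 3) ≈ 0.5538
After 'present': normaliser = 0.6·0.2154 + 0.4·0.2308 + 0.1·0.5538; P(strain 1) ≈ 0.4667, P(strain 2) ≈ 0.3333, P(strain 3) ≈ 0.2000

0.467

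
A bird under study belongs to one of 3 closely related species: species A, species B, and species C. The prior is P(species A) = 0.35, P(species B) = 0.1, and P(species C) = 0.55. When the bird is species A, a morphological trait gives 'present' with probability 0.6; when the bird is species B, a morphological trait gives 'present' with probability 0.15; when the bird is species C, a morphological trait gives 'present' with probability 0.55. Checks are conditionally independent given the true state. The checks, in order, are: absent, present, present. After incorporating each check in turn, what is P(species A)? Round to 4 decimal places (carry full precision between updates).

Each posterior becomes the prior for the next update.
After 'absent': normaliser = 0.4·0.3500 + 0.85·0.1000 + 0.45·0.5500; P(species A) ≈ 0.2963, P(species B) ≈ 0.1799, P(species C) ≈ 0.5238
After 'present': normaliser = 0.6·0.2963 + 0.15·0.1799 + 0.55·0.5238; P(species A) ≈ 0.3607, P(species B) ≈ 0.0548, P(species C) ≈ 0.5845
After 'present': normaliser = 0.6·0.3607 + 0.15·0.0548 + 0.55·0.5845; P(species A) ≈ 0.3963, P(species B) ≈ 0.0150, P(species C) ≈ 0.5887

0.3963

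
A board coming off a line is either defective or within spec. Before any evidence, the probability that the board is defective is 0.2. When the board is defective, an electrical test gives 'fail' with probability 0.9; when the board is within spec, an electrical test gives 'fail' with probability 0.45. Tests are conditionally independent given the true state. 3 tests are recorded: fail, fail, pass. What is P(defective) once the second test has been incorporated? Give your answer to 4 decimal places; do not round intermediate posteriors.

0.5000

Apply Bayes' rule sequentially, carrying P(defective) forward.
After 'fail': P(defective) = 0.9·0.2000 / (0.9·0.2000 + 0.45·0.8000) ≈ 0.3333
After 'fail': P(defective) = 0.9·0.3333 / (0.9·0.3333 + 0.45·0.6667) ≈ 0.5000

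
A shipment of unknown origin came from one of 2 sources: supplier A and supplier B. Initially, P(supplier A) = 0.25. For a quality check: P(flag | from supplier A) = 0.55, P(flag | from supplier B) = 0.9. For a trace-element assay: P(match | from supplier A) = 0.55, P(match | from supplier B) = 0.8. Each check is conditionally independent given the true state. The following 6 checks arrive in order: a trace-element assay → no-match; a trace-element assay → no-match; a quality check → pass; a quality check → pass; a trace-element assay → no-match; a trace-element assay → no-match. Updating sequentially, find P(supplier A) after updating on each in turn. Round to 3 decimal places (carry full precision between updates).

Apply Bayes' rule sequentially, carrying P(supplier A) forward.
After a trace-element assay='no-match': P(supplier A) = 0.45·0.2500 / (0.45·0.2500 + 0.2·0.7500) ≈ 0.4286
After a trace-element assay='no-match': P(supplier A) = 0.45·0.4286 / (0.45·0.4286 + 0.2·0.5714) ≈ 0.6279
After a quality check='pass': P(supplier A) = 0.45·0.6279 / (0.45·0.6279 + 0.1·0.3721) ≈ 0.8836
After a quality check='pass': P(supplier A) = 0.45·0.8836 / (0.45·0.8836 + 0.1·0.1164) ≈ 0.9716
After a trace-element assay='no-match': P(supplier A) = 0.45·0.9716 / (0.45·0.9716 + 0.2·0.0284) ≈ 0.9872
After a trace-element assay='no-match': P(supplier A) = 0.45·0.9872 / (0.45·0.9872 + 0.2·0.0128) ≈ 0.9943

0.994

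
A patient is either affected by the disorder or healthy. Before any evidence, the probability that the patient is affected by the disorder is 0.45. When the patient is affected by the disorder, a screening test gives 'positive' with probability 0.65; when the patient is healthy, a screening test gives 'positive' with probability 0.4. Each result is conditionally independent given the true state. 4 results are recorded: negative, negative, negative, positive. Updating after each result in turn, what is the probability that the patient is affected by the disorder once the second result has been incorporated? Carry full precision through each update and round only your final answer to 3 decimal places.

0.218

After 'negative': P(affected) = 0.35·0.4500 / (0.35·0.4500 + 0.6·0.5500) ≈ 0.3231
After 'negative': P(affected) = 0.35·0.3231 / (0.35·0.3231 + 0.6·0.6769) ≈ 0.2178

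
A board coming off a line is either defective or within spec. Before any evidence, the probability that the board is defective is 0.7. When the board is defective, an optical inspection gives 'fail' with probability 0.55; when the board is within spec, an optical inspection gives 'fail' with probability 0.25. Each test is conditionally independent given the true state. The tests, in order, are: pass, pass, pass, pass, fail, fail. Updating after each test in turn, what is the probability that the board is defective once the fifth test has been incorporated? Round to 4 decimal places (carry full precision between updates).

0.3995

Each posterior becomes the prior for the next update.
After 'pass': P(defective) = 0.45·0.7000 / (0.45·0.7000 + 0.75·0.3000) ≈ 0.5833
After 'pass': P(defective) = 0.45·0.5833 / (0.45·0.5833 + 0.75·0.4167) ≈ 0.4565
After 'pass': P(defective) = 0.45·0.4565 / (0.45·0.4565 + 0.75·0.5435) ≈ 0.3351
After 'pass': P(defective) = 0.45·0.3351 / (0.45·0.3351 + 0.75·0.6649) ≈ 0.2322
After 'fail': P(defective) = 0.55·0.2322 / (0.55·0.2322 + 0.25·0.7678) ≈ 0.3995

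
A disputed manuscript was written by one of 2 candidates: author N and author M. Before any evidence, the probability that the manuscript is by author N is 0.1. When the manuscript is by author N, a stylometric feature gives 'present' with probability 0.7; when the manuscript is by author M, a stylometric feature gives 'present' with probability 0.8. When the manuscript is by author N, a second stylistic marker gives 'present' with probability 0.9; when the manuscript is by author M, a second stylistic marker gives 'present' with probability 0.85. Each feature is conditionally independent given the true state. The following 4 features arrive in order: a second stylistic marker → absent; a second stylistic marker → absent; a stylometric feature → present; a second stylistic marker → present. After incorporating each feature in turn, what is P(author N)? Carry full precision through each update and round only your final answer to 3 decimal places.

0.044

After a second stylistic marker='absent': P(author N) = 0.1·0.1000 / (0.1·0.1000 + 0.15·0.9000) ≈ 0.0690
After a second stylistic marker='absent': P(author N) = 0.1·0.0690 / (0.1·0.0690 + 0.15·0.9310) ≈ 0.0471
After a stylometric feature='present': P(author N) = 0.7·0.0471 / (0.7·0.0471 + 0.8·0.9529) ≈ 0.0414
After a second stylistic marker='present': P(author N) = 0.9·0.0414 / (0.9·0.0414 + 0.85·0.9586) ≈ 0.0437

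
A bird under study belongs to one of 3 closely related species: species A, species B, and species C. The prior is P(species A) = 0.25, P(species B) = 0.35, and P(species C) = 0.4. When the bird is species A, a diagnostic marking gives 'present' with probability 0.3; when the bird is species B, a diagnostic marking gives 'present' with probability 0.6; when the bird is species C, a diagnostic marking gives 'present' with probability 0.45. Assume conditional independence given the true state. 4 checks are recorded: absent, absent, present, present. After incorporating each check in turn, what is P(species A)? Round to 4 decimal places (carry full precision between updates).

0.1980

Apply Bayes' rule sequentially, carrying P(species A) forward.
After 'absent': normaliser = 0.7·0.2500 + 0.4·0.3500 + 0.55·0.4000; P(species A) ≈ 0.3271, P(species B) ≈ 0.2617, P(species C) ≈ 0.4112
After 'absent': normaliser = 0.7·0.3271 + 0.4·0.2617 + 0.55·0.4112; P(species A) ≈ 0.4090, P(species B) ≈ 0.1870, P(species C) ≈ 0.4040
After 'present': normaliser = 0.3·0.4090 + 0.6·0.1870 + 0.45·0.4040; P(species A) ≈ 0.2945, P(species B) ≈ 0.2692, P(species C) ≈ 0.4363
After 'present': normaliser = 0.3·0.2945 + 0.6·0.2692 + 0.45·0.4363; P(species A) ≈ 0.1980, P(species B) ≈ 0.3620, P(species C) ≈ 0.4400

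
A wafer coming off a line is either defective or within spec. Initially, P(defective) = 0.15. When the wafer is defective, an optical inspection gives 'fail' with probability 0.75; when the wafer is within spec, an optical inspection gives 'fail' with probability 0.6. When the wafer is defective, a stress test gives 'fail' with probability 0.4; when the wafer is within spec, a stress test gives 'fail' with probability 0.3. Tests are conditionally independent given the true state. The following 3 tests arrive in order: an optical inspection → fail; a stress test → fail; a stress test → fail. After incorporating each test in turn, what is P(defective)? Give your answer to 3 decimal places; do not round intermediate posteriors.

After an optical inspection='fail': P(defective) = 0.75·0.1500 / (0.75·0.1500 + 0.6·0.8500) ≈ 0.1807
After a stress test='fail': P(defective) = 0.4·0.1807 / (0.4·0.1807 + 0.3·0.8193) ≈ 0.2273
After a stress test='fail': P(defective) = 0.4·0.2273 / (0.4·0.2273 + 0.3·0.7727) ≈ 0.2817

0.282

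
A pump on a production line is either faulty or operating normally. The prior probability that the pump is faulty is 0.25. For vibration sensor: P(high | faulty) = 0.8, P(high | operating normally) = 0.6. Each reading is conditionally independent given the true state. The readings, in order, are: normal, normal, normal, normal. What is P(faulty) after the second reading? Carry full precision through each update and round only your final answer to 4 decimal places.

After 'normal': P(faulty) = 0.2·0.2500 / (0.2·0.2500 + 0.4·0.7500) ≈ 0.1429
After 'normal': P(faulty) = 0.2·0.1429 / (0.2·0.1429 + 0.4·0.8571) ≈ 0.0769

0.0769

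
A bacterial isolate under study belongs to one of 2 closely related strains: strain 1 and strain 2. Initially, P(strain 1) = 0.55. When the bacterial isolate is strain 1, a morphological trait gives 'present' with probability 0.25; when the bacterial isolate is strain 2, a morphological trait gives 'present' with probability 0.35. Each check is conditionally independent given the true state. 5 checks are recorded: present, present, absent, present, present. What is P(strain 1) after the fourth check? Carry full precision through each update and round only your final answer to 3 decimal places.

0.339

After 'present': P(strain 1) = 0.25·0.5500 / (0.25·0.5500 + 0.35·0.4500) ≈ 0.4661
After 'present': P(strain 1) = 0.25·0.4661 / (0.25·0.4661 + 0.35·0.5339) ≈ 0.3841
After 'absent': P(strain 1) = 0.75·0.3841 / (0.75·0.3841 + 0.65·0.6159) ≈ 0.4184
After 'present': P(strain 1) = 0.25·0.4184 / (0.25·0.4184 + 0.35·0.5816) ≈ 0.3395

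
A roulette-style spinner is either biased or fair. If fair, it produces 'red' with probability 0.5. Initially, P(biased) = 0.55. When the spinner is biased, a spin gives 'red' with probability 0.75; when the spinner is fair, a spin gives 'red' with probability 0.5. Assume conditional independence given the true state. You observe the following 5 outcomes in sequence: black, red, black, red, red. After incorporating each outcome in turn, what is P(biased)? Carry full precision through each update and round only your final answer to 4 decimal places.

0.5077

Each posterior becomes the prior for the next update.
After 'black': P(biased) = 0.25·0.5500 / (0.25·0.5500 + 0.5·0.4500) ≈ 0.3793
After 'red': P(biased) = 0.75·0.3793 / (0.75·0.3793 + 0.5·0.6207) ≈ 0.4783
After 'black': P(biased) = 0.25·0.4783 / (0.25·0.4783 + 0.5·0.5217) ≈ 0.3143
After 'red': P(biased) = 0.75·0.3143 / (0.75·0.3143 + 0.5·0.6857) ≈ 0.4074
After 'red': P(biased) = 0.75·0.4074 / (0.75·0.4074 + 0.5·0.5926) ≈ 0.5077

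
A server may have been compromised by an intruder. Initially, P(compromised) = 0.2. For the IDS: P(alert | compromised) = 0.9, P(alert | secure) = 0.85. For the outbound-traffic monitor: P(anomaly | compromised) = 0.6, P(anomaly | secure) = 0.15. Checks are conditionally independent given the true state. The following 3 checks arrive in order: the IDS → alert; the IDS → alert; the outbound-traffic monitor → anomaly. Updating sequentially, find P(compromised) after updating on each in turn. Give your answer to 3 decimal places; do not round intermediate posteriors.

0.529

After the IDS='alert': P(compromised) = 0.9·0.2000 / (0.9·0.2000 + 0.85·0.8000) ≈ 0.2093
After the IDS='alert': P(compromised) = 0.9·0.2093 / (0.9·0.2093 + 0.85·0.7907) ≈ 0.2189
After the outbound-traffic monitor='anomaly': P(compromised) = 0.6·0.2189 / (0.6·0.2189 + 0.15·0.7811) ≈ 0.5285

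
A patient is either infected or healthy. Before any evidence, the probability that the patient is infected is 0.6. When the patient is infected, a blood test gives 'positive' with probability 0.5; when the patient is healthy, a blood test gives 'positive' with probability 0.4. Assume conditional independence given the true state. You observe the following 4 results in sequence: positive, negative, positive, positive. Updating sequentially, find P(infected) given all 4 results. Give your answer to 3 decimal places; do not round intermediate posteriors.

After 'positive': P(infected) = 0.5·0.6000 / (0.5·0.6000 + 0.4·0.4000) ≈ 0.6522
After 'negative': P(infected) = 0.5·0.6522 / (0.5·0.6522 + 0.6·0.3478) ≈ 0.6098
After 'positive': P(infected) = 0.5·0.6098 / (0.5·0.6098 + 0.4·0.3902) ≈ 0.6614
After 'positive': P(infected) = 0.5·0.6614 / (0.5·0.6614 + 0.4·0.3386) ≈ 0.7094

0.709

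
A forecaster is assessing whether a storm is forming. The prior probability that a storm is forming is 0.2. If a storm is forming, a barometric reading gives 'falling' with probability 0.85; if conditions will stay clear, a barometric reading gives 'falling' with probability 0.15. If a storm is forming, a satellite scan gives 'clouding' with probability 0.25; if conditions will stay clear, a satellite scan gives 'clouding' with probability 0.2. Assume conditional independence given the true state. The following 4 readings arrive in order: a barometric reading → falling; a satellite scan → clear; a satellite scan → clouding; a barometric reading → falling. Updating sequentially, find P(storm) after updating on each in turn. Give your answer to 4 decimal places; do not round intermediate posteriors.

0.9039

Each posterior becomes the prior for the next update.
After a barometric reading='falling': P(storm) = 0.85·0.2000 / (0.85·0.2000 + 0.15·0.8000) ≈ 0.5862
After a satellite scan='clear': P(storm) = 0.75·0.5862 / (0.75·0.5862 + 0.8·0.4138) ≈ 0.5705
After a satellite scan='clouding': P(storm) = 0.25·0.5705 / (0.25·0.5705 + 0.2·0.4295) ≈ 0.6241
After a barometric reading='falling': P(storm) = 0.85·0.6241 / (0.85·0.6241 + 0.15·0.3759) ≈ 0.9039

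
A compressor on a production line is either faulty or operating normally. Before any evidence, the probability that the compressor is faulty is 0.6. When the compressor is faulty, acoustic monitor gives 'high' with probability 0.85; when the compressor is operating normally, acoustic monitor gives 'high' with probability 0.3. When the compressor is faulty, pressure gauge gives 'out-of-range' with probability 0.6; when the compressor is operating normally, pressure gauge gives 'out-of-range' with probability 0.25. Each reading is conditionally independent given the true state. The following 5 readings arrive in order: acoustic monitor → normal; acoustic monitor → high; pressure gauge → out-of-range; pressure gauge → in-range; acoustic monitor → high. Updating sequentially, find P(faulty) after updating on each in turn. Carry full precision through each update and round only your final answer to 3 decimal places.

0.768

After acoustic monitor='normal': P(faulty) = 0.15·0.6000 / (0.15·0.6000 + 0.7·0.4000) ≈ 0.2432
After acoustic monitor='high': P(faulty) = 0.85·0.2432 / (0.85·0.2432 + 0.3·0.7568) ≈ 0.4766
After pressure gauge='out-of-range': P(faulty) = 0.6·0.4766 / (0.6·0.4766 + 0.25·0.5234) ≈ 0.6861
After pressure gauge='in-range': P(faulty) = 0.4·0.6861 / (0.4·0.6861 + 0.75·0.3139) ≈ 0.5383
After acoustic monitor='high': P(faulty) = 0.85·0.5383 / (0.85·0.5383 + 0.3·0.4617) ≈ 0.7676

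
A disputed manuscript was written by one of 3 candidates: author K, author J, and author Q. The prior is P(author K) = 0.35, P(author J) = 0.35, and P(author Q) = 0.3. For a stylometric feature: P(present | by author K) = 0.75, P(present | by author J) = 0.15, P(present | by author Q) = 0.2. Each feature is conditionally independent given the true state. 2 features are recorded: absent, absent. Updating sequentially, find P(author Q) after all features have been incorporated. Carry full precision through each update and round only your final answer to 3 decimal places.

After 'absent': normaliser = 0.25·0.3500 + 0.85·0.3500 + 0.8·0.3000; P(author K) ≈ 0.1400, P(author J) ≈ 0.4760, P(author Q) ≈ 0.3840
After 'absent': normaliser = 0.25·0.1400 + 0.85·0.4760 + 0.8·0.3840; P(author K) ≈ 0.0469, P(author J) ≈ 0.5418, P(author Q) ≈ 0.4114

0.411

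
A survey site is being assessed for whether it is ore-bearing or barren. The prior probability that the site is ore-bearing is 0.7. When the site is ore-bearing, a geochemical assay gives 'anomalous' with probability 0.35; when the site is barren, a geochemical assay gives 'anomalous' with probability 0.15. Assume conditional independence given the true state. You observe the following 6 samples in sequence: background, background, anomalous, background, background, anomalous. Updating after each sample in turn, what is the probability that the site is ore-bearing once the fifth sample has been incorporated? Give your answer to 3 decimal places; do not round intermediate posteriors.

0.651

Apply Bayes' rule sequentially, carrying P(ore) forward.
After 'background': P(ore) = 0.65·0.7000 / (0.65·0.7000 + 0.85·0.3000) ≈ 0.6408
After 'background': P(ore) = 0.65·0.6408 / (0.65·0.6408 + 0.85·0.3592) ≈ 0.5771
After 'anomalous': P(ore) = 0.35·0.5771 / (0.35·0.5771 + 0.15·0.4229) ≈ 0.7610
After 'background': P(ore) = 0.65·0.7610 / (0.65·0.7610 + 0.85·0.2390) ≈ 0.7088
After 'background': P(ore) = 0.65·0.7088 / (0.65·0.7088 + 0.85·0.2912) ≈ 0.6506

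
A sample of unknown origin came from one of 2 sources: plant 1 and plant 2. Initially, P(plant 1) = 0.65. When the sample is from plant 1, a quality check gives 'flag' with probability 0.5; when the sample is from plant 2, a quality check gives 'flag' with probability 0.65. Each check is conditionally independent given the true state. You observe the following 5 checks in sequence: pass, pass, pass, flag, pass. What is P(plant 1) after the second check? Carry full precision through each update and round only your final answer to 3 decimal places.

After 'pass': P(plant 1) = 0.5·0.6500 / (0.5·0.6500 + 0.35·0.3500) ≈ 0.7263
After 'pass': P(plant 1) = 0.5·0.7263 / (0.5·0.7263 + 0.35·0.2737) ≈ 0.7912

0.791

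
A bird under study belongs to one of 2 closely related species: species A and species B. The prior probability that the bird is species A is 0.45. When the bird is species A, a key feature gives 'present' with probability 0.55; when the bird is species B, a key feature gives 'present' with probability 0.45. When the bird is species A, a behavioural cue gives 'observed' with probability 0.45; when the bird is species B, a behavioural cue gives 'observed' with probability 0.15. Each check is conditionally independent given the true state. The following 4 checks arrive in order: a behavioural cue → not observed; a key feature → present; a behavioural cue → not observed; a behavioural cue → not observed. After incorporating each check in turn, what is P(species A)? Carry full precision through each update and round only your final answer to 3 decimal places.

Each posterior becomes the prior for the next update.
After a behavioural cue='not observed': P(species A) = 0.55·0.4500 / (0.55·0.4500 + 0.85·0.5500) ≈ 0.3462
After a key feature='present': P(species A) = 0.55·0.3462 / (0.55·0.3462 + 0.45·0.6538) ≈ 0.3929
After a behavioural cue='not observed': P(species A) = 0.55·0.3929 / (0.55·0.3929 + 0.85·0.6071) ≈ 0.2951
After a behavioural cue='not observed': P(species A) = 0.55·0.2951 / (0.55·0.2951 + 0.85·0.7049) ≈ 0.2132

0.213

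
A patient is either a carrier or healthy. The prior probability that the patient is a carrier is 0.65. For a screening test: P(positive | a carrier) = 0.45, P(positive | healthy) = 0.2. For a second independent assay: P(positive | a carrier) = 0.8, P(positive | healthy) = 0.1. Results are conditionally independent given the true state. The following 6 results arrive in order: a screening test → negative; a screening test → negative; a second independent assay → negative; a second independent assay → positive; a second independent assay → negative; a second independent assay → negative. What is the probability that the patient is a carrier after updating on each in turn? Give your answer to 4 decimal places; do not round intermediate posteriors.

Each posterior becomes the prior for the next update.
After a screening test='negative': P(carrier) = 0.55·0.6500 / (0.55·0.6500 + 0.8·0.3500) ≈ 0.5608
After a screening test='negative': P(carrier) = 0.55·0.5608 / (0.55·0.5608 + 0.8·0.4392) ≈ 0.4675
After a second independent assay='negative': P(carrier) = 0.2·0.4675 / (0.2·0.4675 + 0.9·0.5325) ≈ 0.1632
After a second independent assay='positive': P(carrier) = 0.8·0.1632 / (0.8·0.1632 + 0.1·0.8368) ≈ 0.6095
After a second independent assay='negative': P(carrier) = 0.2·0.6095 / (0.2·0.6095 + 0.9·0.3905) ≈ 0.2575
After a second independent assay='negative': P(carrier) = 0.2·0.2575 / (0.2·0.2575 + 0.9·0.7425) ≈ 0.0715

0.0715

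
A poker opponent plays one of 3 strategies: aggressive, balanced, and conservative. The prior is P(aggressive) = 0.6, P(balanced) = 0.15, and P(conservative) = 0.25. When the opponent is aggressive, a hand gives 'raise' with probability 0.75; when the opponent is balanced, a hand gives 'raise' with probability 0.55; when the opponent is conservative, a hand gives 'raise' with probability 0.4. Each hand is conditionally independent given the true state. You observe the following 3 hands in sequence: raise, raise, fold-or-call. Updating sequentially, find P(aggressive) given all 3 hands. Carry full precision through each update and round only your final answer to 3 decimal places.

0.655

After 'raise': normaliser = 0.75·0.6000 + 0.55·0.1500 + 0.4·0.2500; P(aggressive) ≈ 0.7115, P(balanced) ≈ 0.1304, P(conservative) ≈ 0.1581
After 'raise': normaliser = 0.75·0.7115 + 0.55·0.1304 + 0.4·0.1581; P(aggressive) ≈ 0.7981, P(balanced) ≈ 0.1073, P(conservative) ≈ 0.0946
After 'fold-or-call': normaliser = 0.25·0.7981 + 0.45·0.1073 + 0.6·0.0946; P(aggressive) ≈ 0.6551, P(balanced) ≈ 0.1585, P(conservative) ≈ 0.1863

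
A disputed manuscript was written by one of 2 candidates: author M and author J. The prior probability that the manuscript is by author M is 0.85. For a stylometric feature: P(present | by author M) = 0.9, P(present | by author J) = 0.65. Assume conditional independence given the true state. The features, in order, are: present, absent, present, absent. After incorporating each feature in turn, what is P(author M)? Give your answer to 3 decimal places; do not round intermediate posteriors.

After 'present': P(author M) = 0.9·0.8500 / (0.9·0.8500 + 0.65·0.1500) ≈ 0.8870
After 'absent': P(author M) = 0.1·0.8870 / (0.1·0.8870 + 0.35·0.1130) ≈ 0.6915
After 'present': P(author M) = 0.9·0.6915 / (0.9·0.6915 + 0.65·0.3085) ≈ 0.7563
After 'absent': P(author M) = 0.1·0.7563 / (0.1·0.7563 + 0.35·0.2437) ≈ 0.4700

0.470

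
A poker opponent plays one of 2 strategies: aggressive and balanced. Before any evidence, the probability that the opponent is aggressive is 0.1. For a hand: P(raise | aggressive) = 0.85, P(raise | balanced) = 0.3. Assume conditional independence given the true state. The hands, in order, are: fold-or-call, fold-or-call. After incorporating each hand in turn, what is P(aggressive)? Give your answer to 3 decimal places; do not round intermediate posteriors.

Each posterior becomes the prior for the next update.
After 'fold-or-call': P(aggressive) = 0.15·0.1000 / (0.15·0.1000 + 0.7·0.9000) ≈ 0.0233
After 'fold-or-call': P(aggressive) = 0.15·0.0233 / (0.15·0.0233 + 0.7·0.9767) ≈ 0.0051

0.005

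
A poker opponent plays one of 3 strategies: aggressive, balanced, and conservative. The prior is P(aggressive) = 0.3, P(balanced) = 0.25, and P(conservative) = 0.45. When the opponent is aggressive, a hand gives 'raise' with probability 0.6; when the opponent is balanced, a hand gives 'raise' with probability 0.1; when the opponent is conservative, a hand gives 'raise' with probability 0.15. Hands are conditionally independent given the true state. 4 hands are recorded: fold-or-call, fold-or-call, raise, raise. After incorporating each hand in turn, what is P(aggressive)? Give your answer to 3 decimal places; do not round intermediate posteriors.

Apply Bayes' rule sequentially, carrying P(aggressive) forward.
After 'fold-or-call': normaliser = 0.4·0.3000 + 0.9·0.2500 + 0.85·0.4500; P(aggressive) ≈ 0.1649, P(balanced) ≈ 0.3093, P(conservative) ≈ 0.5258
After 'fold-or-call': normaliser = 0.4·0.1649 + 0.9·0.3093 + 0.85·0.5258; P(aggressive) ≈ 0.0834, P(balanced) ≈ 0.3518, P(conservative) ≈ 0.5648
After 'raise': normaliser = 0.6·0.0834 + 0.1·0.3518 + 0.15·0.5648; P(aggressive) ≈ 0.2944, P(balanced) ≈ 0.2070, P(conservative) ≈ 0.4986
After 'raise': normaliser = 0.6·0.2944 + 0.1·0.2070 + 0.15·0.4986; P(aggressive) ≈ 0.6491, P(balanced) ≈ 0.0761, P(conservative) ≈ 0.2748

0.649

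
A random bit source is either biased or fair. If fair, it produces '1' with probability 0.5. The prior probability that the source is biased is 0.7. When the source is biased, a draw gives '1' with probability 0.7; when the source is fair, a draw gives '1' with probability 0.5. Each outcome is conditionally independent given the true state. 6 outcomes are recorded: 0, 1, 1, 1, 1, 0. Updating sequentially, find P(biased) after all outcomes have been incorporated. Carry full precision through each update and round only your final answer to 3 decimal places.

0.763

Apply Bayes' rule sequentially, carrying P(biased) forward.
After '0': P(biased) = 0.3·0.7000 / (0.3·0.7000 + 0.5·0.3000) ≈ 0.5833
After '1': P(biased) = 0.7·0.5833 / (0.7·0.5833 + 0.5·0.4167) ≈ 0.6622
After '1': P(biased) = 0.7·0.6622 / (0.7·0.6622 + 0.5·0.3378) ≈ 0.7329
After '1': P(biased) = 0.7·0.7329 / (0.7·0.7329 + 0.5·0.2671) ≈ 0.7935
After '1': P(biased) = 0.7·0.7935 / (0.7·0.7935 + 0.5·0.2065) ≈ 0.8432
After '0': P(biased) = 0.3·0.8432 / (0.3·0.8432 + 0.5·0.1568) ≈ 0.7634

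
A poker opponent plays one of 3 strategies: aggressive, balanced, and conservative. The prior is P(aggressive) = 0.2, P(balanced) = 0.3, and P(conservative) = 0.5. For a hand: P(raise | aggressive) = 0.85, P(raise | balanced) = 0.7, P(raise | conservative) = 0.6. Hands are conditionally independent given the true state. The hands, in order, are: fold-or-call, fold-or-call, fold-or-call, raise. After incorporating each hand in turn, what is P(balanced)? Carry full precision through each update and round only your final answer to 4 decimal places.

After 'fold-or-call': normaliser = 0.15·0.2000 + 0.3·0.3000 + 0.4·0.5000; P(aggressive) ≈ 0.0938, P(balanced) ≈ 0.2812, P(conservative) ≈ 0.6250
After 'fold-or-call': normaliser = 0.15·0.0938 + 0.3·0.2812 + 0.4·0.6250; P(aggressive) ≈ 0.0404, P(balanced) ≈ 0.2422, P(conservative) ≈ 0.7175
After 'fold-or-call': normaliser = 0.15·0.0404 + 0.3·0.2422 + 0.4·0.7175; P(aggressive) ≈ 0.0166, P(balanced) ≈ 0.1987, P(conservative) ≈ 0.7848
After 'raise': normaliser = 0.85·0.0166 + 0.7·0.1987 + 0.6·0.7848; P(aggressive) ≈ 0.0225, P(balanced) ≈ 0.2228, P(conservative) ≈ 0.7546

0.2228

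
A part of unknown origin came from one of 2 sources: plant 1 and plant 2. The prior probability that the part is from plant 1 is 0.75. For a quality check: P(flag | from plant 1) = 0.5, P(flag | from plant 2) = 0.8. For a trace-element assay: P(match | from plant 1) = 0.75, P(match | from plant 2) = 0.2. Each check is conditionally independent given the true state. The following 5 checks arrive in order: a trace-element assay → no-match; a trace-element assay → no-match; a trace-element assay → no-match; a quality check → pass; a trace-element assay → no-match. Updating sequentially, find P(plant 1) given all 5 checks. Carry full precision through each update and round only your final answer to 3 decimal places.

After a trace-element assay='no-match': P(plant 1) = 0.25·0.7500 / (0.25·0.7500 + 0.8·0.2500) ≈ 0.4839
After a trace-element assay='no-match': P(plant 1) = 0.25·0.4839 / (0.25·0.4839 + 0.8·0.5161) ≈ 0.2266
After a trace-element assay='no-match': P(plant 1) = 0.25·0.2266 / (0.25·0.2266 + 0.8·0.7734) ≈ 0.0839
After a quality check='pass': P(plant 1) = 0.5·0.0839 / (0.5·0.0839 + 0.2·0.9161) ≈ 0.1863
After a trace-element assay='no-match': P(plant 1) = 0.25·0.1863 / (0.25·0.1863 + 0.8·0.8137) ≈ 0.0668

0.067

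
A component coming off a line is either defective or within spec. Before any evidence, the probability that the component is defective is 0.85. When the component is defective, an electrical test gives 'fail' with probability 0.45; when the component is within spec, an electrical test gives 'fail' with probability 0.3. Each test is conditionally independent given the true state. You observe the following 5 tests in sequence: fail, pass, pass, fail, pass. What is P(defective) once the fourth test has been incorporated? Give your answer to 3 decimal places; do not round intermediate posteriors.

Each posterior becomes the prior for the next update.
After 'fail': P(defective) = 0.45·0.8500 / (0.45·0.8500 + 0.3·0.1500) ≈ 0.8947
After 'pass': P(defective) = 0.55·0.8947 / (0.55·0.8947 + 0.7·0.1053) ≈ 0.8698
After 'pass': P(defective) = 0.55·0.8698 / (0.55·0.8698 + 0.7·0.1302) ≈ 0.8399
After 'fail': P(defective) = 0.45·0.8399 / (0.45·0.8399 + 0.3·0.1601) ≈ 0.8873

0.887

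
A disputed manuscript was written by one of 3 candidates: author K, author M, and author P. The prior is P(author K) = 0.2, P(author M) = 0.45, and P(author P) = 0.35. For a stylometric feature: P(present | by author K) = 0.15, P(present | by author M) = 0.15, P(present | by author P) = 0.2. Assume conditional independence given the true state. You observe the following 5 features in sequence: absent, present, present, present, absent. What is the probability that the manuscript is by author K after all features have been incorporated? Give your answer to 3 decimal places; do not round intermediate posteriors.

Apply Bayes' rule sequentially, carrying P(author K) forward.
After 'absent': normaliser = 0.85·0.2000 + 0.85·0.4500 + 0.8·0.3500; P(author K) ≈ 0.2042, P(author M) ≈ 0.4595, P(author P) ≈ 0.3363
After 'present': normaliser = 0.15·0.2042 + 0.15·0.4595 + 0.2·0.3363; P(author K) ≈ 0.1836, P(author M) ≈ 0.4131, P(author P) ≈ 0.4032
After 'present': normaliser = 0.15·0.1836 + 0.15·0.4131 + 0.2·0.4032; P(author K) ≈ 0.1619, P(author M) ≈ 0.3642, P(author P) ≈ 0.4739
After 'present': normaliser = 0.15·0.1619 + 0.15·0.3642 + 0.2·0.4739; P(author K) ≈ 0.1398, P(author M) ≈ 0.3145, P(author P) ≈ 0.5457
After 'absent': normaliser = 0.85·0.1398 + 0.85·0.3145 + 0.8·0.5457; P(author K) ≈ 0.1444, P(author M) ≈ 0.3249, P(author P) ≈ 0.5307

0.144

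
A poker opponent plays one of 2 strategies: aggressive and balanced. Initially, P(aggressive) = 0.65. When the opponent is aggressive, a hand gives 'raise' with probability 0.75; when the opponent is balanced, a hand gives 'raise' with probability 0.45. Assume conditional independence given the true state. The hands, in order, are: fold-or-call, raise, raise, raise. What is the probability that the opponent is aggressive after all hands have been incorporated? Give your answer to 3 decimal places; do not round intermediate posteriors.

Each posterior becomes the prior for the next update.
After 'fold-or-call': P(aggressive) = 0.25·0.6500 / (0.25·0.6500 + 0.55·0.3500) ≈ 0.4577
After 'raise': P(aggressive) = 0.75·0.4577 / (0.75·0.4577 + 0.45·0.5423) ≈ 0.5845
After 'raise': P(aggressive) = 0.75·0.5845 / (0.75·0.5845 + 0.45·0.4155) ≈ 0.7010
After 'raise': P(aggressive) = 0.75·0.7010 / (0.75·0.7010 + 0.45·0.2990) ≈ 0.7963

0.796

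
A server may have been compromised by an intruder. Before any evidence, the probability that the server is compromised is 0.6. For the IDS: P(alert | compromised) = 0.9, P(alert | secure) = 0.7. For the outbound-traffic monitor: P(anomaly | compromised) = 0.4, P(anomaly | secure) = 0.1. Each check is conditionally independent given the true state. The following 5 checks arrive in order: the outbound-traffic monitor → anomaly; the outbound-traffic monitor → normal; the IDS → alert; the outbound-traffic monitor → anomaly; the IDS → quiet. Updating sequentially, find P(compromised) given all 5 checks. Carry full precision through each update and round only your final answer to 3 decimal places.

0.873

After the outbound-traffic monitor='anomaly': P(compromised) = 0.4·0.6000 / (0.4·0.6000 + 0.1·0.4000) ≈ 0.8571
After the outbound-traffic monitor='normal': P(compromised) = 0.6·0.8571 / (0.6·0.8571 + 0.9·0.1429) ≈ 0.8000
After the IDS='alert': P(compromised) = 0.9·0.8000 / (0.9·0.8000 + 0.7·0.2000) ≈ 0.8372
After the outbound-traffic monitor='anomaly': P(compromised) = 0.4·0.8372 / (0.4·0.8372 + 0.1·0.1628) ≈ 0.9536
After the IDS='quiet': P(compromised) = 0.1·0.9536 / (0.1·0.9536 + 0.3·0.0464) ≈ 0.8727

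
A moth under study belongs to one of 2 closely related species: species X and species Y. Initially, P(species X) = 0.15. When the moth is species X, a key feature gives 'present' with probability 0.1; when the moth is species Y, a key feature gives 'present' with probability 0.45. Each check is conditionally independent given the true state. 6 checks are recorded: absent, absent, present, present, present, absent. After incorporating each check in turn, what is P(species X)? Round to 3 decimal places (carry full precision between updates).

0.008

Each posterior becomes the prior for the next update.
After 'absent': P(species X) = 0.9·0.1500 / (0.9·0.1500 + 0.55·0.8500) ≈ 0.2241
After 'absent': P(species X) = 0.9·0.2241 / (0.9·0.2241 + 0.55·0.7759) ≈ 0.3209
After 'present': P(species X) = 0.1·0.3209 / (0.1·0.3209 + 0.45·0.6791) ≈ 0.0950
After 'present': P(species X) = 0.1·0.0950 / (0.1·0.0950 + 0.45·0.9050) ≈ 0.0228
After 'present': P(species X) = 0.1·0.0228 / (0.1·0.0228 + 0.45·0.9772) ≈ 0.0052
After 'absent': P(species X) = 0.9·0.0052 / (0.9·0.0052 + 0.55·0.9948) ≈ 0.0084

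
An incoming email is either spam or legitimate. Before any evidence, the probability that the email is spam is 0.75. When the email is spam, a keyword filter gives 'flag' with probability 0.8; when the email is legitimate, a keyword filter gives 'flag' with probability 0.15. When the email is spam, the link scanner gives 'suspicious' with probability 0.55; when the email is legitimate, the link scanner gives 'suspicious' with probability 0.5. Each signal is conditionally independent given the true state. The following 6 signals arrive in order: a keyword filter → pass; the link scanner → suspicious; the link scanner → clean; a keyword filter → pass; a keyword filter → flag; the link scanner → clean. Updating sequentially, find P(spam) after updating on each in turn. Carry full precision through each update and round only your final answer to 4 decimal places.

0.4411

After a keyword filter='pass': P(spam) = 0.2·0.7500 / (0.2·0.7500 + 0.85·0.2500) ≈ 0.4138
After the link scanner='suspicious': P(spam) = 0.55·0.4138 / (0.55·0.4138 + 0.5·0.5862) ≈ 0.4371
After the link scanner='clean': P(spam) = 0.45·0.4371 / (0.45·0.4371 + 0.5·0.5629) ≈ 0.4114
After a keyword filter='pass': P(spam) = 0.2·0.4114 / (0.2·0.4114 + 0.85·0.5886) ≈ 0.1412
After a keyword filter='flag': P(spam) = 0.8·0.1412 / (0.8·0.1412 + 0.15·0.8588) ≈ 0.4672
After the link scanner='clean': P(spam) = 0.45·0.4672 / (0.45·0.4672 + 0.5·0.5328) ≈ 0.4411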